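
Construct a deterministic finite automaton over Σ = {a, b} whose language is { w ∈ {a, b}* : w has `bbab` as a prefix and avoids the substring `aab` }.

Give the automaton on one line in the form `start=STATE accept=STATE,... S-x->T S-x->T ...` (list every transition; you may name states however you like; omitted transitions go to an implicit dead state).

start=s0 accept=s8,s9,s10 s0-a->s1 s0-b->s2 s1-a->s3 s1-b->s4 s2-a->s1 s2-b->s5 s3-a->s3 s3-b->s6 s4-a->s1 s4-b->s4 s5-a->s7 s5-b->s4 s6-a->s6 s6-b->s6 s7-a->s3 s7-b->s8 s8-a->s9 s8-b->s8 s9-a->s10 s9-b->s8 s10-a->s10 s10-b->s11 s11-a->s11 s11-b->s11

Run two small machines in parallel and take their product. One (6 states) tracks whether the input so far still matches the prefix `bbab`; the other (4 states) tracks partial matches of the forbidden pattern `aab`. Each combined state is a pair, one component from each; accept when both components accept.
With 12 states:
          a    b  
>  s0     s1   s2 
   s1     s3   s4 
   s2     s1   s5 
   s3     s3   s6 
   s4     s1   s4 
   s5     s7   s4 
   s6     s6   s6 
   s7     s3   s8 
 * s8     s9   s8 
 * s9    s10   s8 
 * s10   s10  s11 
   s11   s11  s11 
(> = start, * = accepting)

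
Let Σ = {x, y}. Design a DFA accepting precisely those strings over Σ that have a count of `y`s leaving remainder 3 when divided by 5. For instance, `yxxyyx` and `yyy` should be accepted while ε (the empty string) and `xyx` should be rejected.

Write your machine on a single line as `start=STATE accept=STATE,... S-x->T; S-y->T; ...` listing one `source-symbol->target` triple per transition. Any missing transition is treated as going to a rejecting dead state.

start=S0; accept=S3; S0-x->S0; S0-y->S1; S1-x->S1; S1-y->S2; S2-x->S2; S2-y->S3; S3-x->S3; S3-y->S4; S4-x->S4; S4-y->S0

The only thing that matters is how many `y`s have appeared, reduced mod 5. Use one state per residue: S0 for 0, …, S4 for 4. Reading `y` moves to the next residue; anything else stays put. S3 is accepting.
        x   y  
>  S0   S0  S1 
   S1   S1  S2 
   S2   S2  S3 
 * S3   S3  S4 
   S4   S4  S0 
(> = start, * = accepting)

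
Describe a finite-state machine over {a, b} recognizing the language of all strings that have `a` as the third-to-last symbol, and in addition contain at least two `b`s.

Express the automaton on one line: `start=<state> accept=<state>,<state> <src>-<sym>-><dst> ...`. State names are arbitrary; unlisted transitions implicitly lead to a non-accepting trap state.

start=S0 accept=S6,S10,S11,S13 S0-a->S1 S0-b->S2 S1-a->S1 S1-b->S3 S2-a->S4 S2-b->S5 S3-a->S4 S3-b->S6 S4-a->S7 S4-b->S8 S5-a->S9 S5-b->S5 S6-a->S9 S6-b->S5 S7-a->S7 S7-b->S10 S8-a->S11 S8-b->S6 S9-a->S12 S9-b->S8 S10-a->S11 S10-b->S6 S11-a->S12 S11-b->S8 S12-a->S13 S12-b->S10 S13-a->S13 S13-b->S10

Build one automaton per condition and run them in lockstep. One (15 states) tracks the last 3 symbols read; the other (4 states) tracks the count of `b`s, saturating at 3. Each combined state is a pair, one component from each; accept when both components accept. After merging equivalent states the machine shrinks.
14 states suffice.
          a    b  
>  S0     S1   S2 
   S1     S1   S3 
   S2     S4   S5 
   S3     S4   S6 
   S4     S7   S8 
   S5     S9   S5 
 * S6     S9   S5 
   S7     S7  S10 
   S8    S11   S6 
   S9    S12   S8 
 * S10   S11   S6 
 * S11   S12   S8 
   S12   S13  S10 
 * S13   S13  S10 
(> = start, * = accepting)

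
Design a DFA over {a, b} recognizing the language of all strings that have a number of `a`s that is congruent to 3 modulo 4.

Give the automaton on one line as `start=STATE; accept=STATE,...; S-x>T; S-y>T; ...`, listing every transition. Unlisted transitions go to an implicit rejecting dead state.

start=q0; accept=q3; q0-a>q1; q0-b>q0; q1-a>q2; q1-b>q1; q2-a>q3; q2-b>q2; q3-a>q0; q3-b>q3

Keep the running count of `a`s modulo 4: each `a` advances along the cycle q0 → q1 → q2 → q3 → q0 while other symbols loop. Accept at q3.
With 4 states:
        a   b  
>  q0   q1  q0 
   q1   q2  q1 
   q2   q3  q2 
 * q3   q0  q3 
(> = start, * = accepting)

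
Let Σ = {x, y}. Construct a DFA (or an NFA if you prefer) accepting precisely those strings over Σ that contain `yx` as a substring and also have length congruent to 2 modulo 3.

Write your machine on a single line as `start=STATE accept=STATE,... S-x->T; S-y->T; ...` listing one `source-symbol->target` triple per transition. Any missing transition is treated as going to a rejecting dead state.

start=s0; accept=s5; s0-x->s1; s0-y->s2; s1-x->s3; s1-y->s4; s2-x->s5; s2-y->s4; s3-x->s0; s3-y->s6; s4-x->s7; s4-y->s6; s5-x->s7; s5-y->s7; s6-x->s8; s6-y->s2; s7-x->s8; s7-y->s8; s8-x->s5; s8-y->s5

Build one automaton per condition and run them in lockstep. The first has 3 states tracking whether and how much of `yx` has been seen; the second has 3 states tracking the input length modulo 3. A product state is a pair (one from each), accepting exactly when both do.
With 9 states:
        x   y  
>  s0   s1  s2 
   s1   s3  s4 
   s2   s5  s4 
   s3   s0  s6 
   s4   s7  s6 
 * s5   s7  s7 
   s6   s8  s2 
   s7   s8  s8 
   s8   s5  s5 
(> = start, * = accepting)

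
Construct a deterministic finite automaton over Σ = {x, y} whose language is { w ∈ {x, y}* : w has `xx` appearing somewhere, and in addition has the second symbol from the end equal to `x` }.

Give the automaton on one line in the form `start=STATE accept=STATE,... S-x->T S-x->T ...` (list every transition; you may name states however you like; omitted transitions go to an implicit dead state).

Run two small machines in parallel and take their product. The first has 3 states tracking whether and how much of `xx` has been seen; the second has 7 states tracking the last 2 symbols read. A product state is a pair (one from each), accepting exactly when both do.
        x   y  
>  s0   s1  s2 
   s1   s3  s4 
   s2   s5  s6 
 * s3   s3  s7 
   s4   s5  s6 
   s5   s3  s4 
   s6   s5  s6 
 * s7   s8  s9 
   s8   s3  s7 
   s9   s8  s9 
(> = start, * = accepting)

start=s0 accept=s3,s7 s0-x->s1 s0-y->s2 s1-x->s3 s1-y->s4 s2-x->s5 s2-y->s6 s3-x->s3 s3-y->s7 s4-x->s5 s4-y->s6 s5-x->s3 s5-y->s4 s6-x->s5 s6-y->s6 s7-x->s8 s7-y->s9 s8-x->s3 s8-y->s7 s9-x->s8 s9-y->s9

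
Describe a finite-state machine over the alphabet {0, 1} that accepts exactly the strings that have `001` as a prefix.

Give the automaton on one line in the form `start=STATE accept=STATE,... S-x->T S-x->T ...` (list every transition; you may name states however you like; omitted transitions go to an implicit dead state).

Check the first 3 symbols one by one: s0 through s2 record how many have matched `001` so far; any wrong symbol goes to the dead state s4. After all 3 match we enter the accepting sink s3.
A 5-state machine:
        0   1  
>  s0   s1  s4 
   s1   s2  s4 
   s2   s4  s3 
 * s3   s3  s3 
   s4   s4  s4 
(> = start, * = accepting)

start=s0 accept=s3 s0-0->s1 s0-1->s4 s1-0->s2 s1-1->s4 s2-0->s4 s2-1->s3 s3-0->s3 s3-1->s3 s4-0->s4 s4-1->s4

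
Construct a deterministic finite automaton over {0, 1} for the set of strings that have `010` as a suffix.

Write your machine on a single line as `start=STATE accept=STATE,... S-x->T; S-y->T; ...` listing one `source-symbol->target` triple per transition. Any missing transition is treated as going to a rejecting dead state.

start=q0; accept=q3; q0-0->q1; q0-1->q0; q1-0->q1; q1-1->q2; q2-0->q3; q2-1->q0; q3-0->q1; q3-1->q2

Remember how much of `010` the current input suffix matches. State q0 means no match yet; q1 means the last symbol is `0`; q2 means the last 2 symbols are `01`; q3 means the last 3 symbols are `010`. Only q3 accepts. On a mismatch, fall back to the longest proper suffix that is still a prefix of `010`.
With 4 states:
        0   1  
>  q0   q1  q0 
   q1   q1  q2 
   q2   q3  q0 
 * q3   q1  q2 
(> = start, * = accepting)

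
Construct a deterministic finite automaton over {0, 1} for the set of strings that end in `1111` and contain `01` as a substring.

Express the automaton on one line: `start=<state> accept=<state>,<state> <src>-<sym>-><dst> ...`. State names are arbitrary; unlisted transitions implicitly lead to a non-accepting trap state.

start=S0 accept=S5 S0-0->S1 S0-1->S0 S1-0->S1 S1-1->S2 S2-0->S1 S2-1->S3 S3-0->S1 S3-1->S4 S4-0->S1 S4-1->S5 S5-0->S1 S5-1->S5

Build one automaton per condition and run them in lockstep. One (5 states) tracks how much of the suffix `1111` has currently been matched; the other (3 states) tracks whether and how much of `01` has been seen. Each combined state is a pair, one component from each; accept when both components accept. After merging equivalent states the machine shrinks.
6 states suffice.
        0   1  
>  S0   S1  S0 
   S1   S1  S2 
   S2   S1  S3 
   S3   S1  S4 
   S4   S1  S5 
 * S5   S1  S5 
(> = start, * = accepting)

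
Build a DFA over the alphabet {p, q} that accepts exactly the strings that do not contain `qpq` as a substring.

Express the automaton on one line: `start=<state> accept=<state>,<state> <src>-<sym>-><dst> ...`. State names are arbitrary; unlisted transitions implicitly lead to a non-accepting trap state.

start=S0 accept=S0,S1,S2 S0-p->S0 S0-q->S1 S1-p->S2 S1-q->S1 S2-p->S0 S2-q->S3 S3-p->S3 S3-q->S3

This is the complement of 'contains `qpq`'. Use the same substring-matching states — S0 through S3 holding how much of `qpq` has just been matched — but flip the accepting set: everything except the trap S3 accepts.
A 4-state machine:
        p   q  
>* S0   S0  S1 
 * S1   S2  S1 
 * S2   S0  S3 
   S3   S3  S3 
(> = start, * = accepting)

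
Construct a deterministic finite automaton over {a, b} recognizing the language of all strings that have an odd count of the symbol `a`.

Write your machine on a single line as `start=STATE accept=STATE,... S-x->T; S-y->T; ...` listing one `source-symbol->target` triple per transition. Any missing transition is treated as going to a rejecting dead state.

start=q0; accept=q1; q0-a->q1; q0-b->q0; q1-a->q0; q1-b->q1

The only thing that matters is how many `a`s have appeared, reduced mod 2. Use one state per residue: q0 for 0, …, q1 for 1. Reading `a` moves to the next residue; anything else stays put. q1 is accepting.
        a   b  
>  q0   q1  q0 
 * q1   q0  q1 
(> = start, * = accepting)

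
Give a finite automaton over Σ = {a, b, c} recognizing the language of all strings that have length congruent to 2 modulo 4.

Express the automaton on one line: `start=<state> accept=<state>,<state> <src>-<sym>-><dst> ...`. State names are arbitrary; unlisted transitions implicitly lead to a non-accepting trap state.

start=s0 accept=s2 s0-a->s1 s0-b->s1 s0-c->s1 s1-a->s2 s1-b->s2 s1-c->s2 s2-a->s3 s2-b->s3 s2-c->s3 s3-a->s0 s3-b->s0 s3-c->s0

Only the length mod 4 matters, so use a 4-cycle: from any state, every input symbol moves to the next state, wrapping s3 back to s0. Mark s2 accepting.
4 states suffice.
        a   b   c  
>  s0   s1  s1  s1 
   s1   s2  s2  s2 
 * s2   s3  s3  s3 
   s3   s0  s0  s0 
(> = start, * = accepting)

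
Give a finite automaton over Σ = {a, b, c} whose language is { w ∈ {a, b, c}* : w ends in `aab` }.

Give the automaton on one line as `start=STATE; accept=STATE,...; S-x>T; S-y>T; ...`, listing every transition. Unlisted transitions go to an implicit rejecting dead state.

start=q0; accept=q3; q0-a>q1; q0-b>q0; q0-c>q0; q1-a>q2; q1-b>q0; q1-c>q0; q2-a>q2; q2-b>q3; q2-c>q0; q3-a>q1; q3-b>q0; q3-c>q0

Let each state record the length of the longest suffix of the input read so far that is also a prefix of `aab`. q1 means the last symbol is `a`; q2 means the last 2 symbols are `aa`; q3 means the last 3 symbols are `aab`. Accept only at q3, where the string currently ends in `aab`.
        a   b   c  
>  q0   q1  q0  q0 
   q1   q2  q0  q0 
   q2   q2  q3  q0 
 * q3   q1  q0  q0 
(> = start, * = accepting)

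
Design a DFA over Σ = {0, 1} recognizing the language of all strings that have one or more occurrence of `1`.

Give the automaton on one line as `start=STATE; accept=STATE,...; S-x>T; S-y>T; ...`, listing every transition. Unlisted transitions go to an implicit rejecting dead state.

start=q0; accept=q1,q2; q0-0>q0; q0-1>q1; q1-0>q1; q1-1>q2; q2-0>q2; q2-1>q2

Count `1`s, saturating at 2: state q0 means no `1` yet, q1 means one `1` seen, q2 means more than one. Each `1` increments (capped at q2); other symbols loop. Accept from {q1, q2}.
With 3 states:
        0   1  
>  q0   q0  q1 
 * q1   q1  q2 
 * q2   q2  q2 
(> = start, * = accepting)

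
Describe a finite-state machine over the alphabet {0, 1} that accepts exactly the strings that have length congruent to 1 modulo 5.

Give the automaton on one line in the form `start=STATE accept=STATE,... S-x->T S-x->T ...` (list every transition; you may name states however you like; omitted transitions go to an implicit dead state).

Only the length mod 5 matters, so use a 5-cycle: from any state, every input symbol moves to the next state, wrapping q4 back to q0. Mark q1 accepting.
        0   1  
>  q0   q1  q1 
 * q1   q2  q2 
   q2   q3  q3 
   q3   q4  q4 
   q4   q0  q0 
(> = start, * = accepting)

start=q0 accept=q1 q0-0->q1 q0-1->q1 q1-0->q2 q1-1->q2 q2-0->q3 q2-1->q3 q3-0->q4 q3-1->q4 q4-0->q0 q4-1->q0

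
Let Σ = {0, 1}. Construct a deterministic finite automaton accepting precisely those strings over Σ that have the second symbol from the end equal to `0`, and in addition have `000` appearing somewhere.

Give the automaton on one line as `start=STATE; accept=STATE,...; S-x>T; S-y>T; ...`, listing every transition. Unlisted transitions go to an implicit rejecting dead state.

start=q0; accept=q3,q4; q0-0>q1; q0-1>q0; q1-0>q2; q1-1>q0; q2-0>q3; q2-1>q0; q3-0>q3; q3-1>q4; q4-0>q5; q4-1>q6; q5-0>q3; q5-1>q4; q6-0>q5; q6-1>q6

Run two small machines in parallel and take their product. One (7 states) tracks the last 2 symbols read; the other (4 states) tracks whether and how much of `000` has been seen. Each combined state is a pair, one component from each; accept when both components accept. After merging equivalent states the machine shrinks.
A 7-state machine:
        0   1  
>  q0   q1  q0 
   q1   q2  q0 
   q2   q3  q0 
 * q3   q3  q4 
 * q4   q5  q6 
   q5   q3  q4 
   q6   q5  q6 
(> = start, * = accepting)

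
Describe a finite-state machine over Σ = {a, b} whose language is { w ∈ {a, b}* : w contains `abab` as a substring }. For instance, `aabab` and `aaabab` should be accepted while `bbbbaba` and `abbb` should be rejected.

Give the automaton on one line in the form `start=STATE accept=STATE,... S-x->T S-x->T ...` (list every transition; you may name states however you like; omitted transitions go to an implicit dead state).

Track how much of `abab` has been matched so far: state q0 is no progress, q4 is the absorbing accept state reached once `abab` has occurred. Intermediate states record partial matches; on a mismatch, fall back to the longest reusable overlap.
5 states suffice.
        a   b  
>  q0   q1  q0 
   q1   q1  q2 
   q2   q3  q0 
   q3   q1  q4 
 * q4   q4  q4 
(> = start, * = accepting)

start=q0 accept=q4 q0-a->q1 q0-b->q0 q1-a->q1 q1-b->q2 q2-a->q3 q2-b->q0 q3-a->q1 q3-b->q4 q4-a->q4 q4-b->q4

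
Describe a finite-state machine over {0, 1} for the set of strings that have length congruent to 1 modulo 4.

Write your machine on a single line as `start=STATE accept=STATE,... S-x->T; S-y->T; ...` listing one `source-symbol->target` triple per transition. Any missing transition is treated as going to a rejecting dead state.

start=q0; accept=q1; q0-0->q1; q0-1->q1; q1-0->q2; q1-1->q2; q2-0->q3; q2-1->q3; q3-0->q0; q3-1->q0

Only the length mod 4 matters, so use a 4-cycle: from any state, every input symbol moves to the next state, wrapping q3 back to q0. Mark q1 accepting.
        0   1  
>  q0   q1  q1 
 * q1   q2  q2 
   q2   q3  q3 
   q3   q0  q0 
(> = start, * = accepting)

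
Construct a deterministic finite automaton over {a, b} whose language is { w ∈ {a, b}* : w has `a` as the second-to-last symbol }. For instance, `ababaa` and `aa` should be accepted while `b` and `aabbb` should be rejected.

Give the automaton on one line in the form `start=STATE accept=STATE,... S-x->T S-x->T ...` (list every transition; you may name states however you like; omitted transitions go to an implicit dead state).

start=S0 accept=S3,S4 S0-a->S1 S0-b->S2 S1-a->S3 S1-b->S4 S2-a->S5 S2-b->S6 S3-a->S3 S3-b->S4 S4-a->S5 S4-b->S6 S5-a->S3 S5-b->S4 S6-a->S5 S6-b->S6

Because acceptance depends on a position counted from the end, the machine has to buffer the most recent 2 symbols. Make each state the string of the last up-to-2 symbols read; on input `x` shift the window left and append `x`. Accept when the buffered window has length 2 and begins with `a`.
With 7 states:
        a   b  
>  S0   S1  S2 
   S1   S3  S4 
   S2   S5  S6 
 * S3   S3  S4 
 * S4   S5  S6 
   S5   S3  S4 
   S6   S5  S6 
(> = start, * = accepting)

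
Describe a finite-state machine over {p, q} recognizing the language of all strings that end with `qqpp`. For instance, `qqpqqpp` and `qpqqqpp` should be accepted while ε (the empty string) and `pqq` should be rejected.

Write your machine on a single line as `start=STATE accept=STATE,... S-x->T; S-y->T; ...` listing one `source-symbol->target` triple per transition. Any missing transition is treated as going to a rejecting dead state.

Remember how much of `qqpp` the current input suffix matches. State S0 means no match yet; S1 means the last symbol is `q`; S2 means the last 2 symbols are `qq`; S3 means the last 3 symbols are `qqp`; S4 means the last 4 symbols are `qqpp`. Only S4 accepts. On a mismatch, fall back to the longest proper suffix that is still a prefix of `qqpp`.
With 5 states:
        p   q  
>  S0   S0  S1 
   S1   S0  S2 
   S2   S3  S2 
   S3   S4  S1 
 * S4   S0  S1 
(> = start, * = accepting)

start=S0; accept=S4; S0-p->S0; S0-q->S1; S1-p->S0; S1-q->S2; S2-p->S3; S2-q->S2; S3-p->S4; S3-q->S1; S4-p->S0; S4-q->S1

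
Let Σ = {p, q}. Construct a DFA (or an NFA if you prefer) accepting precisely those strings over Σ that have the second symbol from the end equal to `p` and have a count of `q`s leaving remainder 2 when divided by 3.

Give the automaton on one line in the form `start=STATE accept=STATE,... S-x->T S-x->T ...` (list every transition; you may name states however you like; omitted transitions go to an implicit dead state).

Build one automaton per condition and run them in lockstep. One (7 states) tracks the last 2 symbols read; the other (3 states) tracks the count of `q`s modulo 3. Each combined state is a pair, one component from each; accept when both components accept. Equivalent product states are then merged.
With 7 states:
       p  q 
>  A   A  B 
   B   C  D 
   C   C  E 
   D   F  A 
 * E   F  A 
   F   G  A 
 * G   G  A 
(> = start, * = accepting)

start=A accept=E,G A-p->A A-q->B B-p->C B-q->D C-p->C C-q->E D-p->F D-q->A E-p->F E-q->A F-p->G F-q->A G-p->G G-q->A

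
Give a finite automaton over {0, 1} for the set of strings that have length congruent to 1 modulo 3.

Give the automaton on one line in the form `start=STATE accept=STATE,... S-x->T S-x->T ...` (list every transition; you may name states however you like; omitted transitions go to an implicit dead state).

start=q0 accept=q1 q0-0->q1 q0-1->q1 q1-0->q2 q1-1->q2 q2-0->q0 q2-1->q0

Only the length mod 3 matters, so use a 3-cycle: from any state, every input symbol moves to the next state, wrapping q2 back to q0. Mark q1 accepting.
3 states suffice.
        0   1  
>  q0   q1  q1 
 * q1   q2  q2 
   q2   q0  q0 
(> = start, * = accepting)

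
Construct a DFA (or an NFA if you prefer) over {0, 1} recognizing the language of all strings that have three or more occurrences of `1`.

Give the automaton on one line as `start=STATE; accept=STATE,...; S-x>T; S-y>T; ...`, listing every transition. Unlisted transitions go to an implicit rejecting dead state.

start=q0; accept=q3,q4; q0-0>q0; q0-1>q1; q1-0>q1; q1-1>q2; q2-0>q2; q2-1>q3; q3-0>q3; q3-1>q4; q4-0>q4; q4-1>q4

Count `1`s, saturating at 4: states q0 through q3 mean 0 through 3 `1`s seen; q4 means more than 3. Each `1` increments (capped at q4); other symbols loop. Accept from {q3, q4}.
        0   1  
>  q0   q0  q1 
   q1   q1  q2 
   q2   q2  q3 
 * q3   q3  q4 
 * q4   q4  q4 
(> = start, * = accepting)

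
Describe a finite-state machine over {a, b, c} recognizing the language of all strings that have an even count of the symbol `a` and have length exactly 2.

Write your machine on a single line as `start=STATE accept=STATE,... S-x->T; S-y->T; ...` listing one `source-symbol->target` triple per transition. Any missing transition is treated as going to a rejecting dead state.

Handle the two conditions separately and then intersect. The first has 2 states tracking the count of `a`s modulo 2; the second has 4 states tracking the input length, saturating at 3. A product state is a pair (one from each), accepting exactly when both do. After merging equivalent states the machine shrinks.
A 5-state machine:
        a   b   c  
>  S0   S1  S2  S2 
   S1   S3  S4  S4 
   S2   S4  S3  S3 
 * S3   S4  S4  S4 
   S4   S4  S4  S4 
(> = start, * = accepting)

start=S0; accept=S3; S0-a->S1; S0-b->S2; S0-c->S2; S1-a->S3; S1-b->S4; S1-c->S4; S2-a->S4; S2-b->S3; S2-c->S3; S3-a->S4; S3-b->S4; S3-c->S4; S4-a->S4; S4-b->S4; S4-c->S4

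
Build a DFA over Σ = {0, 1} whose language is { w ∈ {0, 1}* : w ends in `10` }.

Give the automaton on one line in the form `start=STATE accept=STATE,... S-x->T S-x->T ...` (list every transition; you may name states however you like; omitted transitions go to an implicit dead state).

start=A accept=C A-0->A A-1->B B-0->C B-1->B C-0->A C-1->B

Let each state record the length of the longest suffix of the input read so far that is also a prefix of `10`. B means the last symbol is `1`; C means the last 2 symbols are `10`. Accept only at C, where the string currently ends in `10`.
With 3 states:
       0  1 
>  A   A  B 
   B   C  B 
 * C   A  B 
(> = start, * = accepting)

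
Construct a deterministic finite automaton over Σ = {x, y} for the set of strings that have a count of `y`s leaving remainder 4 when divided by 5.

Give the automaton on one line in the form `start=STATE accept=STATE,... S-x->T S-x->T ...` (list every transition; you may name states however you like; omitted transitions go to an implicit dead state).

start=q0 accept=q4 q0-x->q0 q0-y->q1 q1-x->q1 q1-y->q2 q2-x->q2 q2-y->q3 q3-x->q3 q3-y->q4 q4-x->q4 q4-y->q0

Keep the running count of `y`s modulo 5: each `y` advances along the cycle q0 → q1 → q2 → q3 → q4 → q0 while other symbols loop. Accept at q4.
With 5 states:
        x   y  
>  q0   q0  q1 
   q1   q1  q2 
   q2   q2  q3 
   q3   q3  q4 
 * q4   q4  q0 
(> = start, * = accepting)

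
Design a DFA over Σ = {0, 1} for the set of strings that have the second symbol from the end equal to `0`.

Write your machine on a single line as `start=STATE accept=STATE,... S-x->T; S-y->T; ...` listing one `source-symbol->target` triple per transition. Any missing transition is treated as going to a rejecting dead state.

Because acceptance depends on a position counted from the end, the machine has to buffer the most recent 2 symbols. Make each state the string of the last up-to-2 symbols read; on input `x` shift the window left and append `x`. Accept when the buffered window has length 2 and begins with `0`.
7 states suffice.
        0   1  
>  S0   S1  S2 
   S1   S3  S4 
   S2   S5  S6 
 * S3   S3  S4 
 * S4   S5  S6 
   S5   S3  S4 
   S6   S5  S6 
(> = start, * = accepting)

start=S0; accept=S3,S4; S0-0->S1; S0-1->S2; S1-0->S3; S1-1->S4; S2-0->S5; S2-1->S6; S3-0->S3; S3-1->S4; S4-0->S5; S4-1->S6; S5-0->S3; S5-1->S4; S6-0->S5; S6-1->S6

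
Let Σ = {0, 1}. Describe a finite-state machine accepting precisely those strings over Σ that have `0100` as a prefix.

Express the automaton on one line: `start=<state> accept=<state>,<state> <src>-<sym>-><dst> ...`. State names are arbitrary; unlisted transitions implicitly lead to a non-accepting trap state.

start=A accept=E A-0->B A-1->F B-0->F B-1->C C-0->D C-1->F D-0->E D-1->F E-0->E E-1->E F-0->F F-1->F

Check the first 4 symbols one by one: A through D record how many have matched `0100` so far; any wrong symbol goes to the dead state F. After all 4 match we enter the accepting sink E.
       0  1 
>  A   B  F 
   B   F  C 
   C   D  F 
   D   E  F 
 * E   E  E 
   F   F  F 
(> = start, * = accepting)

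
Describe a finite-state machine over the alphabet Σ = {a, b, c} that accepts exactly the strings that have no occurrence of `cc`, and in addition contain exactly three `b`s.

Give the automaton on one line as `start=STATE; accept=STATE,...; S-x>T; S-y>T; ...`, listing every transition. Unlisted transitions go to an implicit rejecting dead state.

Handle the two conditions separately and then intersect. The first has 3 states tracking partial matches of the forbidden pattern `cc`; the second has 5 states tracking the count of `b`s, saturating at 4. A product state is a pair (one from each), accepting exactly when both do. Minimizing collapses redundant product states.
        a   b   c  
>  q0   q0  q1  q2 
   q1   q1  q3  q4 
   q2   q0  q1  q5 
   q3   q3  q6  q7 
   q4   q1  q3  q5 
   q5   q5  q5  q5 
 * q6   q6  q5  q8 
   q7   q3  q6  q5 
 * q8   q6  q5  q5 
(> = start, * = accepting)

start=q0; accept=q6,q8; q0-a>q0; q0-b>q1; q0-c>q2; q1-a>q1; q1-b>q3; q1-c>q4; q2-a>q0; q2-b>q1; q2-c>q5; q3-a>q3; q3-b>q6; q3-c>q7; q4-a>q1; q4-b>q3; q4-c>q5; q5-a>q5; q5-b>q5; q5-c>q5; q6-a>q6; q6-b>q5; q6-c>q8; q7-a>q3; q7-b>q6; q7-c>q5; q8-a>q6; q8-b>q5; q8-c>q5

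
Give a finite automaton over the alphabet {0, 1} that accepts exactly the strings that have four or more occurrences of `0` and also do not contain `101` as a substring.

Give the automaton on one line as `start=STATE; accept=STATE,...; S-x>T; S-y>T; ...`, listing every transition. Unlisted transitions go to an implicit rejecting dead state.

Run two small machines in parallel and take their product. The first has 6 states tracking the count of `0`s, saturating at 5; the second has 4 states tracking partial matches of the forbidden pattern `101`. A product state is a pair (one from each), accepting exactly when both do. Minimizing collapses redundant product states.
15 states suffice.
          0    1  
>  q0     q1   q2 
   q1     q3   q4 
   q2     q5   q2 
   q3     q6   q7 
   q4     q8   q4 
   q5     q3   q9 
   q6    q10  q11 
   q7    q12   q7 
   q8     q6   q9 
   q9     q9   q9 
 * q10   q10  q13 
   q11   q14  q11 
   q12   q10   q9 
 * q13   q14  q13 
 * q14   q10   q9 
(> = start, * = accepting)

start=q0; accept=q10,q13,q14; q0-0>q1; q0-1>q2; q1-0>q3; q1-1>q4; q2-0>q5; q2-1>q2; q3-0>q6; q3-1>q7; q4-0>q8; q4-1>q4; q5-0>q3; q5-1>q9; q6-0>q10; q6-1>q11; q7-0>q12; q7-1>q7; q8-0>q6; q8-1>q9; q9-0>q9; q9-1>q9; q10-0>q10; q10-1>q13; q11-0>q14; q11-1>q11; q12-0>q10; q12-1>q9; q13-0>q14; q13-1>q13; q14-0>q10; q14-1>q9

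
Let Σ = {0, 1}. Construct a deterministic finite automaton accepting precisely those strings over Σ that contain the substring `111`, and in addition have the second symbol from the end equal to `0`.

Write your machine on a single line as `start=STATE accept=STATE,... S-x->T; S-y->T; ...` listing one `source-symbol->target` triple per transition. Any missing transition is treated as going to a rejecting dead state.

Handle the two conditions separately and then intersect. The first has 4 states tracking whether and how much of `111` has been seen; the second has 7 states tracking the last 2 symbols read. A product state is a pair (one from each), accepting exactly when both do.
With 11 states:
          0    1  
>  q0     q1   q2 
   q1     q3   q4 
   q2     q5   q6 
   q3     q3   q4 
   q4     q5   q6 
   q5     q3   q4 
   q6     q5   q7 
   q7     q8   q7 
   q8     q9  q10 
 * q9     q9  q10 
 * q10    q8   q7 
(> = start, * = accepting)

start=q0; accept=q9,q10; q0-0->q1; q0-1->q2; q1-0->q3; q1-1->q4; q2-0->q5; q2-1->q6; q3-0->q3; q3-1->q4; q4-0->q5; q4-1->q6; q5-0->q3; q5-1->q4; q6-0->q5; q6-1->q7; q7-0->q8; q7-1->q7; q8-0->q9; q8-1->q10; q9-0->q9; q9-1->q10; q10-0->q8; q10-1->q7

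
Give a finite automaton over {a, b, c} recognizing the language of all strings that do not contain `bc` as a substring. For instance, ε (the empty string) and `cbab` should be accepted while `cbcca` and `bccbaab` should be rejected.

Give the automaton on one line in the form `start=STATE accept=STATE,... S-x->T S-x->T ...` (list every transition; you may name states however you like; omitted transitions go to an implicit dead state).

start=S0 accept=S0,S1 S0-a->S0 S0-b->S1 S0-c->S0 S1-a->S0 S1-b->S1 S1-c->S2 S2-a->S2 S2-b->S2 S2-c->S2

Track partial matches of the forbidden pattern `bc`. State S2 is a dead state reached once `bc` has occurred; every other state accepts. S0 means no part of `bc` is currently matched.
With 3 states:
        a   b   c  
>* S0   S0  S1  S0 
 * S1   S0  S1  S2 
   S2   S2  S2  S2 
(> = start, * = accepting)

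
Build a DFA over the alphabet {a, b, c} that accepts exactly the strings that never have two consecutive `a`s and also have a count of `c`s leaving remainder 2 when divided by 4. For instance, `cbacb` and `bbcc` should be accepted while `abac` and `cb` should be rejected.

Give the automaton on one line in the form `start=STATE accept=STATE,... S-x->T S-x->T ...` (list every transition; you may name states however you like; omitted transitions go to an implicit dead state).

Run two small machines in parallel and take their product. The first has 3 states tracking partial matches of the forbidden pattern `aa`; the second has 4 states tracking the count of `c`s modulo 4. A product state is a pair (one from each), accepting exactly when both do.
A 12-state machine:
          a    b    c  
>  q0     q1   q0   q2 
   q1     q3   q0   q2 
   q2     q4   q2   q5 
   q3     q3   q3   q6 
   q4     q6   q2   q5 
 * q5     q7   q5   q8 
   q6     q6   q6   q9 
 * q7     q9   q5   q8 
   q8    q10   q8   q0 
   q9     q9   q9  q11 
   q10   q11   q8   q0 
   q11   q11  q11   q3 
(> = start, * = accepting)

start=q0 accept=q5,q7 q0-a->q1 q0-b->q0 q0-c->q2 q1-a->q3 q1-b->q0 q1-c->q2 q2-a->q4 q2-b->q2 q2-c->q5 q3-a->q3 q3-b->q3 q3-c->q6 q4-a->q6 q4-b->q2 q4-c->q5 q5-a->q7 q5-b->q5 q5-c->q8 q6-a->q6 q6-b->q6 q6-c->q9 q7-a->q9 q7-b->q5 q7-c->q8 q8-a->q10 q8-b->q8 q8-c->q0 q9-a->q9 q9-b->q9 q9-c->q11 q10-a->q11 q10-b->q8 q10-c->q0 q11-a->q11 q11-b->q11 q11-c->q3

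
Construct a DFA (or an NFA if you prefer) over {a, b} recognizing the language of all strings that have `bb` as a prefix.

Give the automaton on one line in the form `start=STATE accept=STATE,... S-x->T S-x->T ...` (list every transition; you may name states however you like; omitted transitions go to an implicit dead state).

Check the first 2 symbols one by one: s0 through s1 record how many have matched `bb` so far; any wrong symbol goes to the dead state s3. After all 2 match we enter the accepting sink s2.
        a   b  
>  s0   s3  s1 
   s1   s3  s2 
 * s2   s2  s2 
   s3   s3  s3 
(> = start, * = accepting)

start=s0 accept=s2 s0-a->s3 s0-b->s1 s1-a->s3 s1-b->s2 s2-a->s2 s2-b->s2 s3-a->s3 s3-b->s3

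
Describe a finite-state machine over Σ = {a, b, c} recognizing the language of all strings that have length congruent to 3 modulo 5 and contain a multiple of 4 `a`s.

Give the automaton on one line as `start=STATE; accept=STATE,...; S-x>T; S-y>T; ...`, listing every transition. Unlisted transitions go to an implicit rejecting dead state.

start=q0; accept=q9; q0-a>q1; q0-b>q2; q0-c>q2; q1-a>q3; q1-b>q4; q1-c>q4; q2-a>q4; q2-b>q5; q2-c>q5; q3-a>q6; q3-b>q7; q3-c>q7; q4-a>q7; q4-b>q8; q4-c>q8; q5-a>q8; q5-b>q9; q5-c>q9; q6-a>q10; q6-b>q11; q6-c>q11; q7-a>q11; q7-b>q12; q7-c>q12; q8-a>q12; q8-b>q13; q8-c>q13; q9-a>q13; q9-b>q10; q9-c>q10; q10-a>q14; q10-b>q0; q10-c>q0; q11-a>q0; q11-b>q15; q11-c>q15; q12-a>q15; q12-b>q16; q12-c>q16; q13-a>q16; q13-b>q14; q13-c>q14; q14-a>q17; q14-b>q1; q14-c>q1; q15-a>q2; q15-b>q18; q15-c>q18; q16-a>q18; q16-b>q17; q16-c>q17; q17-a>q19; q17-b>q3; q17-c>q3; q18-a>q5; q18-b>q19; q18-c>q19; q19-a>q9; q19-b>q6; q19-c>q6

Build one automaton per condition and run them in lockstep. One (5 states) tracks the input length modulo 5; the other (4 states) tracks the count of `a`s modulo 4. Each combined state is a pair, one component from each; accept when both components accept.
A 20-state machine:
          a    b    c  
>  q0     q1   q2   q2 
   q1     q3   q4   q4 
   q2     q4   q5   q5 
   q3     q6   q7   q7 
   q4     q7   q8   q8 
   q5     q8   q9   q9 
   q6    q10  q11  q11 
   q7    q11  q12  q12 
   q8    q12  q13  q13 
 * q9    q13  q10  q10 
   q10   q14   q0   q0 
   q11    q0  q15  q15 
   q12   q15  q16  q16 
   q13   q16  q14  q14 
   q14   q17   q1   q1 
   q15    q2  q18  q18 
   q16   q18  q17  q17 
   q17   q19   q3   q3 
   q18    q5  q19  q19 
   q19    q9   q6   q6 
(> = start, * = accepting)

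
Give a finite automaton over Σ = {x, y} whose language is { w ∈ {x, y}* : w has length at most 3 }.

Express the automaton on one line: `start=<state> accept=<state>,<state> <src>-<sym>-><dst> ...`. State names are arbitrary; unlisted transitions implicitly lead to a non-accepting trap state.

We only need to distinguish lengths 0, 1, …, 3, and '>3'. Chain q0 → q1 → q2 → q3 → q4 on every symbol, with q4 looping. Accepting states: {q0, q1, q2, q3}.
A 5-state machine:
        x   y  
>* q0   q1  q1 
 * q1   q2  q2 
 * q2   q3  q3 
 * q3   q4  q4 
   q4   q4  q4 
(> = start, * = accepting)

start=q0 accept=q0,q1,q2,q3 q0-x->q1 q0-y->q1 q1-x->q2 q1-y->q2 q2-x->q3 q2-y->q3 q3-x->q4 q3-y->q4 q4-x->q4 q4-y->q4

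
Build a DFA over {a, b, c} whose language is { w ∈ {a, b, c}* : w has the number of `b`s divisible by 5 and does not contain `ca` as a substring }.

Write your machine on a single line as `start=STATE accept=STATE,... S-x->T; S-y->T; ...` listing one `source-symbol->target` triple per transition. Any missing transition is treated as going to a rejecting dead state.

Run two small machines in parallel and take their product. One (5 states) tracks the count of `b`s modulo 5; the other (3 states) tracks partial matches of the forbidden pattern `ca`. Each combined state is a pair, one component from each; accept when both components accept. Minimizing collapses redundant product states.
An 11-state machine:
          a    b    c  
>* q0     q0   q1   q2 
   q1     q1   q3   q4 
 * q2     q5   q1   q2 
   q3     q3   q6   q7 
   q4     q5   q3   q4 
   q5     q5   q5   q5 
   q6     q6   q8   q9 
   q7     q5   q6   q7 
   q8     q8   q0  q10 
   q9     q5   q8   q9 
   q10    q5   q0  q10 
(> = start, * = accepting)

start=q0; accept=q0,q2; q0-a->q0; q0-b->q1; q0-c->q2; q1-a->q1; q1-b->q3; q1-c->q4; q2-a->q5; q2-b->q1; q2-c->q2; q3-a->q3; q3-b->q6; q3-c->q7; q4-a->q5; q4-b->q3; q4-c->q4; q5-a->q5; q5-b->q5; q5-c->q5; q6-a->q6; q6-b->q8; q6-c->q9; q7-a->q5; q7-b->q6; q7-c->q7; q8-a->q8; q8-b->q0; q8-c->q10; q9-a->q5; q9-b->q8; q9-c->q9; q10-a->q5; q10-b->q0; q10-c->q10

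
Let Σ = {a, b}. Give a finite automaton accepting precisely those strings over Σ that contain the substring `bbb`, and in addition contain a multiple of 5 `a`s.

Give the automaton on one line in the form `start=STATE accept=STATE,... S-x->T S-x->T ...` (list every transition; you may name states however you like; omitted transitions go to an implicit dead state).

Handle the two conditions separately and then intersect. The first has 4 states tracking whether and how much of `bbb` has been seen; the second has 5 states tracking the count of `a`s modulo 5. A product state is a pair (one from each), accepting exactly when both do.
A 20-state machine:
          a    b  
>  S0     S1   S2 
   S1     S3   S4 
   S2     S1   S5 
   S3     S6   S7 
   S4     S3   S8 
   S5     S1   S9 
   S6    S10  S11 
   S7     S6  S12 
   S8     S3  S13 
 * S9    S13   S9 
   S10    S0  S14 
   S11   S10  S15 
   S12    S6  S16 
   S13   S16  S13 
   S14    S0  S17 
   S15   S10  S18 
   S16   S18  S16 
   S17    S0  S19 
   S18   S19  S18 
   S19    S9  S19 
(> = start, * = accepting)

start=S0 accept=S9 S0-a->S1 S0-b->S2 S1-a->S3 S1-b->S4 S2-a->S1 S2-b->S5 S3-a->S6 S3-b->S7 S4-a->S3 S4-b->S8 S5-a->S1 S5-b->S9 S6-a->S10 S6-b->S11 S7-a->S6 S7-b->S12 S8-a->S3 S8-b->S13 S9-a->S13 S9-b->S9 S10-a->S0 S10-b->S14 S11-a->S10 S11-b->S15 S12-a->S6 S12-b->S16 S13-a->S16 S13-b->S13 S14-a->S0 S14-b->S17 S15-a->S10 S15-b->S18 S16-a->S18 S16-b->S16 S17-a->S0 S17-b->S19 S18-a->S19 S18-b->S18 S19-a->S9 S19-b->S19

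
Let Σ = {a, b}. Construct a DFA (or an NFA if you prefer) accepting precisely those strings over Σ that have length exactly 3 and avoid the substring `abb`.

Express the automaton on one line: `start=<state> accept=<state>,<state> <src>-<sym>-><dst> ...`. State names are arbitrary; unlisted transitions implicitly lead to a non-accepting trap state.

Handle the two conditions separately and then intersect. The first has 5 states tracking the input length, saturating at 4; the second has 4 states tracking partial matches of the forbidden pattern `abb`. A product state is a pair (one from each), accepting exactly when both do.
14 states suffice.
          a    b  
>  s0     s1   s2 
   s1     s3   s4 
   s2     s3   s5 
   s3     s6   s7 
   s4     s6   s8 
   s5     s6   s9 
 * s6    s10  s11 
 * s7    s10  s12 
   s8    s12  s12 
 * s9    s10  s13 
   s10   s10  s11 
   s11   s10  s12 
   s12   s12  s12 
   s13   s10  s13 
(> = start, * = accepting)

start=s0 accept=s6,s7,s9 s0-a->s1 s0-b->s2 s1-a->s3 s1-b->s4 s2-a->s3 s2-b->s5 s3-a->s6 s3-b->s7 s4-a->s6 s4-b->s8 s5-a->s6 s5-b->s9 s6-a->s10 s6-b->s11 s7-a->s10 s7-b->s12 s8-a->s12 s8-b->s12 s9-a->s10 s9-b->s13 s10-a->s10 s10-b->s11 s11-a->s10 s11-b->s12 s12-a->s12 s12-b->s12 s13-a->s10 s13-b->s13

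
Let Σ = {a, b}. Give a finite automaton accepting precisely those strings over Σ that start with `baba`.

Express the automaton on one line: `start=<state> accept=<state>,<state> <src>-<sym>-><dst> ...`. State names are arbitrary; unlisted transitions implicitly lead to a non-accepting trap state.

Check the first 4 symbols one by one: q0 through q3 record how many have matched `baba` so far; any wrong symbol goes to the dead state q5. After all 4 match we enter the accepting sink q4.
A 6-state machine:
        a   b  
>  q0   q5  q1 
   q1   q2  q5 
   q2   q5  q3 
   q3   q4  q5 
 * q4   q4  q4 
   q5   q5  q5 
(> = start, * = accepting)

start=q0 accept=q4 q0-a->q5 q0-b->q1 q1-a->q2 q1-b->q5 q2-a->q5 q2-b->q3 q3-a->q4 q3-b->q5 q4-a->q4 q4-b->q4 q5-a->q5 q5-b->q5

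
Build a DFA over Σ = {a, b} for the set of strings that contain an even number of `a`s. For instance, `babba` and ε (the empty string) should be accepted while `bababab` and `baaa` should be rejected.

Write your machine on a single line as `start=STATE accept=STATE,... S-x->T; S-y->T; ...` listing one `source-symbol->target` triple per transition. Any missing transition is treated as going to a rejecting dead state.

Keep the running count of `a`s modulo 2: each `a` advances along the cycle q0 → q1 → q0 while other symbols loop. Accept at q0.
        a   b  
>* q0   q1  q0 
   q1   q0  q1 
(> = start, * = accepting)

start=q0; accept=q0; q0-a->q1; q0-b->q0; q1-a->q0; q1-b->q1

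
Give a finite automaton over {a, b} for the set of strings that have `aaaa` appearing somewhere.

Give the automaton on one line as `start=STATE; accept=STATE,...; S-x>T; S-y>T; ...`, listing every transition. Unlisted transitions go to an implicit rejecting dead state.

start=q0; accept=q4; q0-a>q1; q0-b>q0; q1-a>q2; q1-b>q0; q2-a>q3; q2-b>q0; q3-a>q4; q3-b>q0; q4-a>q4; q4-b>q4

States q0..q3 record the length of the longest prefix of `aaaa` that matches the current input suffix. Reaching q4 means `aaaa` has been seen, and we stay there forever. Accept from q4.
        a   b  
>  q0   q1  q0 
   q1   q2  q0 
   q2   q3  q0 
   q3   q4  q0 
 * q4   q4  q4 
(> = start, * = accepting)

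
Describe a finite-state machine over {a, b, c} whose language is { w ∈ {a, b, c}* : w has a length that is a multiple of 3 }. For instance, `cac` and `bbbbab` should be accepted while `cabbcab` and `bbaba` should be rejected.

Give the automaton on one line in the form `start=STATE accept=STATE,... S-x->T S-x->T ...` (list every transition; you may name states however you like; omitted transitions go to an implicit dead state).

Count input length modulo 3: every symbol advances one step around the cycle q0 → q1 → q2 → q0. Accept at q0.
3 states suffice.
        a   b   c  
>* q0   q1  q1  q1 
   q1   q2  q2  q2 
   q2   q0  q0  q0 
(> = start, * = accepting)

start=q0 accept=q0 q0-a->q1 q0-b->q1 q0-c->q1 q1-a->q2 q1-b->q2 q1-c->q2 q2-a->q0 q2-b->q0 q2-c->q0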